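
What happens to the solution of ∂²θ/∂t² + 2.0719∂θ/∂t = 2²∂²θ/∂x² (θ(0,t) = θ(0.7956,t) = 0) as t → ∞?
θ → 0. Damping (γ=2.0719) dissipates energy; oscillations decay exponentially.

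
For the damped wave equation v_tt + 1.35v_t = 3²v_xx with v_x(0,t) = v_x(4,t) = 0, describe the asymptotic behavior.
v → constant (steady state). Damping (γ=1.35) dissipates the nonconstant modes; with Neumann BCs the spatial average obeys M''+γM'=0 and tends to a finite limit.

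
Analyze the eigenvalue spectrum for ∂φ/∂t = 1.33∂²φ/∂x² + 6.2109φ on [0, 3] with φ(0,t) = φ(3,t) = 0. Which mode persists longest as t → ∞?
Eigenvalues: λₙ = 1.33n²π²/3² - 6.2109.
First three modes:
  n=1: λ₁ = 1.33π²/3² - 6.2109 ≈ -4.752
  n=2: λ₂ = 5.32π²/3² - 6.2109 ≈ -0.377
  n=3: λ₃ = 11.97π²/3² - 6.2109 ≈ 6.916
Since 1.33π²/3² ≈ 1.459 < 6.2109, λ₁ < 0.
The n=1 mode grows fastest (−λₙ is largest for n=1) → dominates.
Asymptotic: φ ~ c₁ sin(πx/3) e^{4.752t} (exponential growth at rate −λ₁ ≈ 4.752).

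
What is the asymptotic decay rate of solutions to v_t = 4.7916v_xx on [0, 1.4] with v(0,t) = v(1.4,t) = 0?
Eigenvalues: λₙ = 4.7916n²π²/1.4².
First three modes:
  n=1: λ₁ = 4.7916π²/1.4² ≈ 24.128
  n=2: λ₂ = 19.1664π²/1.4² ≈ 96.513 (4× faster decay)
  n=3: λ₃ = 43.1244π²/1.4² ≈ 217.153 (9× faster decay)
As t → ∞, higher modes decay exponentially faster. The n=1 mode dominates: v ~ c₁ sin(πx/1.4) e^{-λ₁t}.
Decay rate: λ₁ = 4.7916π²/1.4² ≈ 24.128.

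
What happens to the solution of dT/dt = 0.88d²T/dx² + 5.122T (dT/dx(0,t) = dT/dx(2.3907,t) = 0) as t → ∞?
T grows unboundedly. With Neumann BCs the constant mode has diffusion eigenvalue 0, so any r > 0 makes it grow like e^(5.122t); solution grows exponentially.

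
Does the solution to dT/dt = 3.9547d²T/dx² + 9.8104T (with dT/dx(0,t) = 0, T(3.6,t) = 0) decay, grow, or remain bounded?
T grows unboundedly. Reaction dominates diffusion (r=9.8104 > κπ²/(4L²)≈0.75); solution grows exponentially.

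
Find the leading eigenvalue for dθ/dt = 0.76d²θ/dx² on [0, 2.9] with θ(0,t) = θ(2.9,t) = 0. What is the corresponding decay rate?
Eigenvalues: λₙ = 0.76n²π²/2.9².
First three modes:
  n=1: λ₁ = 0.76π²/2.9² ≈ 0.892
  n=2: λ₂ = 3.04π²/2.9² ≈ 3.568 (4× faster decay)
  n=3: λ₃ = 6.84π²/2.9² ≈ 8.027 (9× faster decay)
As t → ∞, higher modes decay exponentially faster. The n=1 mode dominates: θ ~ c₁ sin(πx/2.9) e^{-λ₁t}.
Decay rate: λ₁ = 0.76π²/2.9² ≈ 0.892.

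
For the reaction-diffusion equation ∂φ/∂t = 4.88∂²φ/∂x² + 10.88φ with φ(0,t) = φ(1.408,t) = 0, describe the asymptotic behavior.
φ → 0. Diffusion dominates reaction (r=10.88 < κπ²/L²≈24.29); solution decays.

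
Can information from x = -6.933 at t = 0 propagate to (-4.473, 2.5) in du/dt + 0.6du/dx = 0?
No. Only data at x = -5.973 affects (-4.473, 2.5). Advection has one-way propagation along characteristics.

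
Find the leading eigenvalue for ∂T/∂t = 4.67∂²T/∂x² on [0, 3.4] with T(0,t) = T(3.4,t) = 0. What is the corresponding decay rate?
Eigenvalues: λₙ = 4.67n²π²/3.4².
First three modes:
  n=1: λ₁ = 4.67π²/3.4² ≈ 3.987
  n=2: λ₂ = 18.68π²/3.4² ≈ 15.948 (4× faster decay)
  n=3: λ₃ = 42.03π²/3.4² ≈ 35.884 (9× faster decay)
As t → ∞, higher modes decay exponentially faster. The n=1 mode dominates: T ~ c₁ sin(πx/3.4) e^{-λ₁t}.
Decay rate: λ₁ = 4.67π²/3.4² ≈ 3.987.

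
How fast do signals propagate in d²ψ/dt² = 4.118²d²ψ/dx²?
Speed = 4.118. Information travels along characteristics x = x₀ ± 4.118t.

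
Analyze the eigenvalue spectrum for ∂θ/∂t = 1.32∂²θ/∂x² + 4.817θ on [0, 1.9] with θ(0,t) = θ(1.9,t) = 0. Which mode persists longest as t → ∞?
Eigenvalues: λₙ = 1.32n²π²/1.9² - 4.817.
First three modes:
  n=1: λ₁ = 1.32π²/1.9² - 4.817 ≈ -1.208
  n=2: λ₂ = 5.28π²/1.9² - 4.817 ≈ 9.618
  n=3: λ₃ = 11.88π²/1.9² - 4.817 ≈ 27.662
Since 1.32π²/1.9² ≈ 3.609 < 4.817, λ₁ < 0.
The n=1 mode grows fastest (−λₙ is largest for n=1) → dominates.
Asymptotic: θ ~ c₁ sin(πx/1.9) e^{1.208t} (exponential growth at rate −λ₁ ≈ 1.208).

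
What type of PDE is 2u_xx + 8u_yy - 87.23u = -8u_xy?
Rewriting in standard form: 2u_xx + 8u_xy + 8u_yy - 87.23u = 0. With A = 2, B = 8, C = 8, the discriminant is 0. This is a parabolic PDE.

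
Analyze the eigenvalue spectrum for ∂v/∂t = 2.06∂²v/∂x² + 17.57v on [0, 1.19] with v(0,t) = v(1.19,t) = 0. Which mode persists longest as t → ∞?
Eigenvalues: λₙ = 2.06n²π²/1.19² - 17.57.
First three modes:
  n=1: λ₁ = 2.06π²/1.19² - 17.57 ≈ -3.213
  n=2: λ₂ = 8.24π²/1.19² - 17.57 ≈ 39.859
  n=3: λ₃ = 18.54π²/1.19² - 17.57 ≈ 111.646
Since 2.06π²/1.19² ≈ 14.357 < 17.57, λ₁ < 0.
The n=1 mode grows fastest (−λₙ is largest for n=1) → dominates.
Asymptotic: v ~ c₁ sin(πx/1.19) e^{3.213t} (exponential growth at rate −λ₁ ≈ 3.213).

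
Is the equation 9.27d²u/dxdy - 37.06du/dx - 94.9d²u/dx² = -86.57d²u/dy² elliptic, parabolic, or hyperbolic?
Rewriting in standard form: -94.9d²u/dx² + 9.27d²u/dxdy + 86.57d²u/dy² - 37.06du/dx = 0. Computing B² - 4AC with A = -94.9, B = 9.27, C = 86.57: discriminant = 32947.9049 (positive). Answer: hyperbolic.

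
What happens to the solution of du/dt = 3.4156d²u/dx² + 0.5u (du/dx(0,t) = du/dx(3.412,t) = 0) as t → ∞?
u grows unboundedly. With Neumann BCs the constant mode has diffusion eigenvalue 0, so any r > 0 makes it grow like e^(0.5t); solution grows exponentially.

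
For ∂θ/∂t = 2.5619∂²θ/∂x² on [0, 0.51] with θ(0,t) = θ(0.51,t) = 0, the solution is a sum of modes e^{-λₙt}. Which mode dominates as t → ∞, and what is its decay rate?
Eigenvalues: λₙ = 2.5619n²π²/0.51².
First three modes:
  n=1: λ₁ = 2.5619π²/0.51² ≈ 97.212
  n=2: λ₂ = 10.2476π²/0.51² ≈ 388.85 (4× faster decay)
  n=3: λ₃ = 23.0571π²/0.51² ≈ 874.911 (9× faster decay)
As t → ∞, higher modes decay exponentially faster. The n=1 mode dominates: θ ~ c₁ sin(πx/0.51) e^{-λ₁t}.
Decay rate: λ₁ = 2.5619π²/0.51² ≈ 97.212.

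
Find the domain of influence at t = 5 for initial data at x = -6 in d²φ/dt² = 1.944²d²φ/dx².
Domain of influence: [-15.72, 3.72]. Data at x = -6 spreads outward at speed 1.944.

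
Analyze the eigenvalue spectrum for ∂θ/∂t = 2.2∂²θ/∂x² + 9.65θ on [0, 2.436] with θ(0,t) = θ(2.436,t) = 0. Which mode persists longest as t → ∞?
Eigenvalues: λₙ = 2.2n²π²/2.436² - 9.65.
First three modes:
  n=1: λ₁ = 2.2π²/2.436² - 9.65 ≈ -5.991
  n=2: λ₂ = 8.8π²/2.436² - 9.65 ≈ 4.986
  n=3: λ₃ = 19.8π²/2.436² - 9.65 ≈ 23.281
Since 2.2π²/2.436² ≈ 3.659 < 9.65, λ₁ < 0.
The n=1 mode grows fastest (−λₙ is largest for n=1) → dominates.
Asymptotic: θ ~ c₁ sin(πx/2.436) e^{5.991t} (exponential growth at rate −λ₁ ≈ 5.991).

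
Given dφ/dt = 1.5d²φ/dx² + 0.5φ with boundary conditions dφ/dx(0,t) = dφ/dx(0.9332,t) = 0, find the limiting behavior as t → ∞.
φ grows unboundedly. With Neumann BCs the constant mode has diffusion eigenvalue 0, so any r > 0 makes it grow like e^(0.5t); solution grows exponentially.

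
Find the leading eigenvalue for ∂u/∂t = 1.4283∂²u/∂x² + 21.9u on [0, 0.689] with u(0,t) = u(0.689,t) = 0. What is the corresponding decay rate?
Eigenvalues: λₙ = 1.4283n²π²/0.689² - 21.9.
First three modes:
  n=1: λ₁ = 1.4283π²/0.689² - 21.9 ≈ 7.795
  n=2: λ₂ = 5.7132π²/0.689² - 21.9 ≈ 96.879
  n=3: λ₃ = 12.8547π²/0.689² - 21.9 ≈ 245.353
Since 1.4283π²/0.689² ≈ 29.695 > 21.9, all λₙ > 0.
The n=1 mode decays slowest → dominates as t → ∞.
Asymptotic: u ~ c₁ sin(πx/0.689) e^{-λ₁t} with decay rate λ₁ ≈ 7.795.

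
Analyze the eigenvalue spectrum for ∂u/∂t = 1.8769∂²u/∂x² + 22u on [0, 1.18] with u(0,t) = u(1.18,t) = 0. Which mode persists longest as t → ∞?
Eigenvalues: λₙ = 1.8769n²π²/1.18² - 22.
First three modes:
  n=1: λ₁ = 1.8769π²/1.18² - 22 ≈ -8.696
  n=2: λ₂ = 7.5076π²/1.18² - 22 ≈ 31.215
  n=3: λ₃ = 16.8921π²/1.18² - 22 ≈ 97.735
Since 1.8769π²/1.18² ≈ 13.304 < 22, λ₁ < 0.
The n=1 mode grows fastest (−λₙ is largest for n=1) → dominates.
Asymptotic: u ~ c₁ sin(πx/1.18) e^{8.696t} (exponential growth at rate −λ₁ ≈ 8.696).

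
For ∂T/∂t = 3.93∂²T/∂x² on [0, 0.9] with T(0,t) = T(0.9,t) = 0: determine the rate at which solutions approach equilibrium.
Eigenvalues: λₙ = 3.93n²π²/0.9².
First three modes:
  n=1: λ₁ = 3.93π²/0.9² ≈ 47.886
  n=2: λ₂ = 15.72π²/0.9² ≈ 191.543 (4× faster decay)
  n=3: λ₃ = 35.37π²/0.9² ≈ 430.973 (9× faster decay)
As t → ∞, higher modes decay exponentially faster. The n=1 mode dominates: T ~ c₁ sin(πx/0.9) e^{-λ₁t}.
Decay rate: λ₁ = 3.93π²/0.9² ≈ 47.886.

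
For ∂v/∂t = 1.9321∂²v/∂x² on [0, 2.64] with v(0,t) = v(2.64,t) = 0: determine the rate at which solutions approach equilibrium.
Eigenvalues: λₙ = 1.9321n²π²/2.64².
First three modes:
  n=1: λ₁ = 1.9321π²/2.64² ≈ 2.736
  n=2: λ₂ = 7.7284π²/2.64² ≈ 10.944 (4× faster decay)
  n=3: λ₃ = 17.3889π²/2.64² ≈ 24.624 (9× faster decay)
As t → ∞, higher modes decay exponentially faster. The n=1 mode dominates: v ~ c₁ sin(πx/2.64) e^{-λ₁t}.
Decay rate: λ₁ = 1.9321π²/2.64² ≈ 2.736.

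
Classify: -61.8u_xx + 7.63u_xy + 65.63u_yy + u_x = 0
Hyperbolic (discriminant = 16281.9529).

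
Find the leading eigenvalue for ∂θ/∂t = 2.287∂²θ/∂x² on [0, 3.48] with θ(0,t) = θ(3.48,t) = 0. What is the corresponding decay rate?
Eigenvalues: λₙ = 2.287n²π²/3.48².
First three modes:
  n=1: λ₁ = 2.287π²/3.48² ≈ 1.864
  n=2: λ₂ = 9.148π²/3.48² ≈ 7.455 (4× faster decay)
  n=3: λ₃ = 20.583π²/3.48² ≈ 16.775 (9× faster decay)
As t → ∞, higher modes decay exponentially faster. The n=1 mode dominates: θ ~ c₁ sin(πx/3.48) e^{-λ₁t}.
Decay rate: λ₁ = 2.287π²/3.48² ≈ 1.864.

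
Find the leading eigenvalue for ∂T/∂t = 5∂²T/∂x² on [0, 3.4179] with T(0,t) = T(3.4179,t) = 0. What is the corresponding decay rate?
Eigenvalues: λₙ = 5n²π²/3.4179².
First three modes:
  n=1: λ₁ = 5π²/3.4179² ≈ 4.224
  n=2: λ₂ = 20π²/3.4179² ≈ 16.897 (4× faster decay)
  n=3: λ₃ = 45π²/3.4179² ≈ 38.018 (9× faster decay)
As t → ∞, higher modes decay exponentially faster. The n=1 mode dominates: T ~ c₁ sin(πx/3.4179) e^{-λ₁t}.
Decay rate: λ₁ = 5π²/3.4179² ≈ 4.224.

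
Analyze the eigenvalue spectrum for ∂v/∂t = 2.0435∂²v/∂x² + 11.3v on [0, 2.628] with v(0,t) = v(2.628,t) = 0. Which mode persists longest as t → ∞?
Eigenvalues: λₙ = 2.0435n²π²/2.628² - 11.3.
First three modes:
  n=1: λ₁ = 2.0435π²/2.628² - 11.3 ≈ -8.38
  n=2: λ₂ = 8.174π²/2.628² - 11.3 ≈ 0.381
  n=3: λ₃ = 18.3915π²/2.628² - 11.3 ≈ 14.982
Since 2.0435π²/2.628² ≈ 2.92 < 11.3, λ₁ < 0.
The n=1 mode grows fastest (−λₙ is largest for n=1) → dominates.
Asymptotic: v ~ c₁ sin(πx/2.628) e^{8.38t} (exponential growth at rate −λ₁ ≈ 8.38).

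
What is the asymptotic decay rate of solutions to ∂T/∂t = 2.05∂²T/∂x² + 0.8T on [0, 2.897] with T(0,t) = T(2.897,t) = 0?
Eigenvalues: λₙ = 2.05n²π²/2.897² - 0.8.
First three modes:
  n=1: λ₁ = 2.05π²/2.897² - 0.8 ≈ 1.611
  n=2: λ₂ = 8.2π²/2.897² - 0.8 ≈ 8.843
  n=3: λ₃ = 18.45π²/2.897² - 0.8 ≈ 20.897
Since 2.05π²/2.897² ≈ 2.411 > 0.8, all λₙ > 0.
The n=1 mode decays slowest → dominates as t → ∞.
Asymptotic: T ~ c₁ sin(πx/2.897) e^{-λ₁t} with decay rate λ₁ ≈ 1.611.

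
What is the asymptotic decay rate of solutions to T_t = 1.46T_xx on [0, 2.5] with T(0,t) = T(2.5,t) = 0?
Eigenvalues: λₙ = 1.46n²π²/2.5².
First three modes:
  n=1: λ₁ = 1.46π²/2.5² ≈ 2.306
  n=2: λ₂ = 5.84π²/2.5² ≈ 9.222 (4× faster decay)
  n=3: λ₃ = 13.14π²/2.5² ≈ 20.75 (9× faster decay)
As t → ∞, higher modes decay exponentially faster. The n=1 mode dominates: T ~ c₁ sin(πx/2.5) e^{-λ₁t}.
Decay rate: λ₁ = 1.46π²/2.5² ≈ 2.306.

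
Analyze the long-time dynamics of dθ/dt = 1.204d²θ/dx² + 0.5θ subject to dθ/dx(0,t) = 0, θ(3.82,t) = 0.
Long-time behavior: θ grows unboundedly. Reaction dominates diffusion (r=0.5 > κπ²/(4L²)≈0.2); solution grows exponentially.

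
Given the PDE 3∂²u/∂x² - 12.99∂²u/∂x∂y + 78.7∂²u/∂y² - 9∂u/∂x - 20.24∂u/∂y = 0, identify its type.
The second-order coefficients are A = 3, B = -12.99, C = 78.7. Since B² - 4AC = -775.6599 < 0, this is an elliptic PDE.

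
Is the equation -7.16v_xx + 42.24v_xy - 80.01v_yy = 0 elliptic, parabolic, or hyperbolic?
Computing B² - 4AC with A = -7.16, B = 42.24, C = -80.01: discriminant = -507.2688 (negative). Answer: elliptic.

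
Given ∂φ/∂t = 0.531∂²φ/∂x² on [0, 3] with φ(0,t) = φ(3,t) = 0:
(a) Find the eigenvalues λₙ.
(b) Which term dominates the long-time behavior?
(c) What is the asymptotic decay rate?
Eigenvalues: λₙ = 0.531n²π²/3².
First three modes:
  n=1: λ₁ = 0.531π²/3² ≈ 0.582
  n=2: λ₂ = 2.124π²/3² ≈ 2.329 (4× faster decay)
  n=3: λ₃ = 4.779π²/3² ≈ 5.241 (9× faster decay)
As t → ∞, higher modes decay exponentially faster. The n=1 mode dominates: φ ~ c₁ sin(πx/3) e^{-λ₁t}.
Decay rate: λ₁ = 0.531π²/3² ≈ 0.582.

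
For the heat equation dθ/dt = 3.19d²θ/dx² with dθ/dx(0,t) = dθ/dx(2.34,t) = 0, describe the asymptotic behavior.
θ → constant (steady state). Heat is conserved (no flux at boundaries); solution approaches the spatial average.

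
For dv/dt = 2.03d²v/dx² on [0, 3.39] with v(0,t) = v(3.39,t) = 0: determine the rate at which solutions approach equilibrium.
Eigenvalues: λₙ = 2.03n²π²/3.39².
First three modes:
  n=1: λ₁ = 2.03π²/3.39² ≈ 1.743
  n=2: λ₂ = 8.12π²/3.39² ≈ 6.974 (4× faster decay)
  n=3: λ₃ = 18.27π²/3.39² ≈ 15.691 (9× faster decay)
As t → ∞, higher modes decay exponentially faster. The n=1 mode dominates: v ~ c₁ sin(πx/3.39) e^{-λ₁t}.
Decay rate: λ₁ = 2.03π²/3.39² ≈ 1.743.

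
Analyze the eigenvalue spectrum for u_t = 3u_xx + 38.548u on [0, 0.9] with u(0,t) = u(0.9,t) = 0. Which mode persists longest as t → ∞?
Eigenvalues: λₙ = 3n²π²/0.9² - 38.548.
First three modes:
  n=1: λ₁ = 3π²/0.9² - 38.548 ≈ -1.994
  n=2: λ₂ = 12π²/0.9² - 38.548 ≈ 107.668
  n=3: λ₃ = 27π²/0.9² - 38.548 ≈ 290.439
Since 3π²/0.9² ≈ 36.554 < 38.548, λ₁ < 0.
The n=1 mode grows fastest (−λₙ is largest for n=1) → dominates.
Asymptotic: u ~ c₁ sin(πx/0.9) e^{1.994t} (exponential growth at rate −λ₁ ≈ 1.994).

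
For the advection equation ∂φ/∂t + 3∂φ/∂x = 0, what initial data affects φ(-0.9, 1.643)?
A single point: x = -5.829. The characteristic through (-0.9, 1.643) is x - 3t = const, so x = -0.9 - 3·1.643 = -5.829.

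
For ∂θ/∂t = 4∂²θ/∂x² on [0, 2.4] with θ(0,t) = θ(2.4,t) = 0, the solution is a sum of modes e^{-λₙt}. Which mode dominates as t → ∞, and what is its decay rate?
Eigenvalues: λₙ = 4n²π²/2.4².
First three modes:
  n=1: λ₁ = 4π²/2.4² ≈ 6.854
  n=2: λ₂ = 16π²/2.4² ≈ 27.416 (4× faster decay)
  n=3: λ₃ = 36π²/2.4² ≈ 61.685 (9× faster decay)
As t → ∞, higher modes decay exponentially faster. The n=1 mode dominates: θ ~ c₁ sin(πx/2.4) e^{-λ₁t}.
Decay rate: λ₁ = 4π²/2.4² ≈ 6.854.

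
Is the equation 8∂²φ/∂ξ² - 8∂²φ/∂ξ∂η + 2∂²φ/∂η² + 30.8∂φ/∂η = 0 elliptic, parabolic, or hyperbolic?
Computing B² - 4AC with A = 8, B = -8, C = 2: discriminant = 0 (zero). Answer: parabolic.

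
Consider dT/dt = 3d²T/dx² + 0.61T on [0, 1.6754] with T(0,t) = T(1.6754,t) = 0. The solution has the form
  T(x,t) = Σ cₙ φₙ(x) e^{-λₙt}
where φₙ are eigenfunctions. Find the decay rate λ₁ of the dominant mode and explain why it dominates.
Eigenvalues: λₙ = 3n²π²/1.6754² - 0.61.
First three modes:
  n=1: λ₁ = 3π²/1.6754² - 0.61 ≈ 9.938
  n=2: λ₂ = 12π²/1.6754² - 0.61 ≈ 41.583
  n=3: λ₃ = 27π²/1.6754² - 0.61 ≈ 94.325
Since 3π²/1.6754² ≈ 10.548 > 0.61, all λₙ > 0.
The n=1 mode decays slowest → dominates as t → ∞.
Asymptotic: T ~ c₁ sin(πx/1.6754) e^{-λ₁t} with decay rate λ₁ ≈ 9.938.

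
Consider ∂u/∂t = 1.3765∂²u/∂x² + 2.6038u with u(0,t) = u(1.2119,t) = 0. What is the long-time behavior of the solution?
As t → ∞, u → 0. Diffusion dominates reaction (r=2.6038 < κπ²/L²≈9.25); solution decays.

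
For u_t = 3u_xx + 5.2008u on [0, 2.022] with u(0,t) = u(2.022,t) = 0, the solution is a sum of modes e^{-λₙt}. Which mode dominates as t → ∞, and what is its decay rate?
Eigenvalues: λₙ = 3n²π²/2.022² - 5.2008.
First three modes:
  n=1: λ₁ = 3π²/2.022² - 5.2008 ≈ 2.041
  n=2: λ₂ = 12π²/2.022² - 5.2008 ≈ 23.767
  n=3: λ₃ = 27π²/2.022² - 5.2008 ≈ 59.977
Since 3π²/2.022² ≈ 7.242 > 5.2008, all λₙ > 0.
The n=1 mode decays slowest → dominates as t → ∞.
Asymptotic: u ~ c₁ sin(πx/2.022) e^{-λ₁t} with decay rate λ₁ ≈ 2.041.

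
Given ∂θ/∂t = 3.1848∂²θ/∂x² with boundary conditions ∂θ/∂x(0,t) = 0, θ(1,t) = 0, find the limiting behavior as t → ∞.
θ → 0. Heat escapes through the Dirichlet boundary.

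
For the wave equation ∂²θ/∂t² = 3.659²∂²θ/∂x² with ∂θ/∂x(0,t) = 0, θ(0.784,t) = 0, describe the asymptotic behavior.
θ oscillates (no decay). Energy is conserved; the solution oscillates indefinitely as standing waves.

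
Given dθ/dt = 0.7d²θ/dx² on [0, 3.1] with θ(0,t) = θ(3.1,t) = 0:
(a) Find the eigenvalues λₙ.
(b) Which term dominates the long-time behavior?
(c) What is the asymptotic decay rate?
Eigenvalues: λₙ = 0.7n²π²/3.1².
First three modes:
  n=1: λ₁ = 0.7π²/3.1² ≈ 0.719
  n=2: λ₂ = 2.8π²/3.1² ≈ 2.876 (4× faster decay)
  n=3: λ₃ = 6.3π²/3.1² ≈ 6.47 (9× faster decay)
As t → ∞, higher modes decay exponentially faster. The n=1 mode dominates: θ ~ c₁ sin(πx/3.1) e^{-λ₁t}.
Decay rate: λ₁ = 0.7π²/3.1² ≈ 0.719.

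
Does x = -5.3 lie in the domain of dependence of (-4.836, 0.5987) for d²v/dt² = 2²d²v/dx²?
Yes. The domain of dependence is [-6.0334, -3.6386], and -5.3 ∈ [-6.0334, -3.6386].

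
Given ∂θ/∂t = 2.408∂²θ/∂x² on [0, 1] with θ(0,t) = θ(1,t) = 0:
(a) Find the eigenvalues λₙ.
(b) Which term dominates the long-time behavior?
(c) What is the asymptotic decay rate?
Eigenvalues: λₙ = 2.408n²π².
First three modes:
  n=1: λ₁ = 2.408π² ≈ 23.766
  n=2: λ₂ = 9.632π² ≈ 95.064 (4× faster decay)
  n=3: λ₃ = 21.672π² ≈ 213.894 (9× faster decay)
As t → ∞, higher modes decay exponentially faster. The n=1 mode dominates: θ ~ c₁ sin(πx) e^{-λ₁t}.
Decay rate: λ₁ = 2.408π² ≈ 23.766.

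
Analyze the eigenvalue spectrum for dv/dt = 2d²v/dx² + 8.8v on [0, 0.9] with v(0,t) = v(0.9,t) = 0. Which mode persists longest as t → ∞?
Eigenvalues: λₙ = 2n²π²/0.9² - 8.8.
First three modes:
  n=1: λ₁ = 2π²/0.9² - 8.8 ≈ 15.569
  n=2: λ₂ = 8π²/0.9² - 8.8 ≈ 88.678
  n=3: λ₃ = 18π²/0.9² - 8.8 ≈ 210.525
Since 2π²/0.9² ≈ 24.369 > 8.8, all λₙ > 0.
The n=1 mode decays slowest → dominates as t → ∞.
Asymptotic: v ~ c₁ sin(πx/0.9) e^{-λ₁t} with decay rate λ₁ ≈ 15.569.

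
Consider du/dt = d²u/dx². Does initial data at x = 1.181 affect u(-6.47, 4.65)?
Yes, for any finite x. The heat equation has infinite propagation speed, so all initial data affects all points at any t > 0.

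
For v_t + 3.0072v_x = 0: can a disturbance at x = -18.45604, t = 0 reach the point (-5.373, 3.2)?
No. Only data at x = -14.99604 affects (-5.373, 3.2). Advection has one-way propagation along characteristics.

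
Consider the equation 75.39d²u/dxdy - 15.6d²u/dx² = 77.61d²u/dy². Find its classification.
Rewriting in standard form: -15.6d²u/dx² + 75.39d²u/dxdy - 77.61d²u/dy² = 0. Hyperbolic. (A = -15.6, B = 75.39, C = -77.61 gives B² - 4AC = 840.7881.)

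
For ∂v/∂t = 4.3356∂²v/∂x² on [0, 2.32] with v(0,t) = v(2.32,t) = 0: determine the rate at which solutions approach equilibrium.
Eigenvalues: λₙ = 4.3356n²π²/2.32².
First three modes:
  n=1: λ₁ = 4.3356π²/2.32² ≈ 7.95
  n=2: λ₂ = 17.3424π²/2.32² ≈ 31.8 (4× faster decay)
  n=3: λ₃ = 39.0204π²/2.32² ≈ 71.551 (9× faster decay)
As t → ∞, higher modes decay exponentially faster. The n=1 mode dominates: v ~ c₁ sin(πx/2.32) e^{-λ₁t}.
Decay rate: λ₁ = 4.3356π²/2.32² ≈ 7.95.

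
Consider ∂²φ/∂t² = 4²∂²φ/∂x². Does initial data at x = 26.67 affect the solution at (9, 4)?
No. The domain of dependence is [-7, 25], and 26.67 is outside this interval.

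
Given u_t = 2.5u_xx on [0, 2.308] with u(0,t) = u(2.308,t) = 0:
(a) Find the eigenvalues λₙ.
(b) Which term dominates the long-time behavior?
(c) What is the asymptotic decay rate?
Eigenvalues: λₙ = 2.5n²π²/2.308².
First three modes:
  n=1: λ₁ = 2.5π²/2.308² ≈ 4.632
  n=2: λ₂ = 10π²/2.308² ≈ 18.528 (4× faster decay)
  n=3: λ₃ = 22.5π²/2.308² ≈ 41.688 (9× faster decay)
As t → ∞, higher modes decay exponentially faster. The n=1 mode dominates: u ~ c₁ sin(πx/2.308) e^{-λ₁t}.
Decay rate: λ₁ = 2.5π²/2.308² ≈ 4.632.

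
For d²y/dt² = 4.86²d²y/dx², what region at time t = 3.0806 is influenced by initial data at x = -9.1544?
Domain of influence: [-24.126116, 5.817316]. Data at x = -9.1544 spreads outward at speed 4.86.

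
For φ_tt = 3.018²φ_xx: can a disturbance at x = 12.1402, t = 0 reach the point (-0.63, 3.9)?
No. The domain of dependence is [-12.4002, 11.1402], and 12.1402 is outside this interval.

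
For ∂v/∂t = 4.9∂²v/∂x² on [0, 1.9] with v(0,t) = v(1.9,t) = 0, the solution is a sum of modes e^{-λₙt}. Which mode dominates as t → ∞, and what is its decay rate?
Eigenvalues: λₙ = 4.9n²π²/1.9².
First three modes:
  n=1: λ₁ = 4.9π²/1.9² ≈ 13.396
  n=2: λ₂ = 19.6π²/1.9² ≈ 53.586 (4× faster decay)
  n=3: λ₃ = 44.1π²/1.9² ≈ 120.568 (9× faster decay)
As t → ∞, higher modes decay exponentially faster. The n=1 mode dominates: v ~ c₁ sin(πx/1.9) e^{-λ₁t}.
Decay rate: λ₁ = 4.9π²/1.9² ≈ 13.396.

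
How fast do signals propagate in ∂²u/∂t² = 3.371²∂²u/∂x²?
Speed = 3.371. Information travels along characteristics x = x₀ ± 3.371t.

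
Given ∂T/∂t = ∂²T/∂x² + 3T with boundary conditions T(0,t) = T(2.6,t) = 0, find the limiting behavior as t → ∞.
T grows unboundedly. Reaction dominates diffusion (r=3 > κπ²/L²≈1.46); solution grows exponentially.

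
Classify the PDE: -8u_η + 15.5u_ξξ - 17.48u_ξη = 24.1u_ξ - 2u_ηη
Rewriting in standard form: 15.5u_ξξ - 17.48u_ξη + 2u_ηη - 24.1u_ξ - 8u_η = 0. A = 15.5, B = -17.48, C = 2. Discriminant B² - 4AC = 181.5504. Since 181.5504 > 0, hyperbolic.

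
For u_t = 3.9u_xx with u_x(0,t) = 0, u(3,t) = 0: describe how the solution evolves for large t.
u → 0. Heat escapes through the Dirichlet boundary.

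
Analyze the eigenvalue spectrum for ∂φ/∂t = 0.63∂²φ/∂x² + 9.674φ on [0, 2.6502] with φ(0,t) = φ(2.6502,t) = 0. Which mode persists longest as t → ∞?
Eigenvalues: λₙ = 0.63n²π²/2.6502² - 9.674.
First three modes:
  n=1: λ₁ = 0.63π²/2.6502² - 9.674 ≈ -8.789
  n=2: λ₂ = 2.52π²/2.6502² - 9.674 ≈ -6.133
  n=3: λ₃ = 5.67π²/2.6502² - 9.674 ≈ -1.706
Since 0.63π²/2.6502² ≈ 0.885 < 9.674, λ₁ < 0.
The n=1 mode grows fastest (−λₙ is largest for n=1) → dominates.
Asymptotic: φ ~ c₁ sin(πx/2.6502) e^{8.789t} (exponential growth at rate −λ₁ ≈ 8.789).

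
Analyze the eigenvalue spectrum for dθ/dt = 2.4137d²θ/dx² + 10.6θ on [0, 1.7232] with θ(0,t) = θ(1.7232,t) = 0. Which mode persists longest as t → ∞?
Eigenvalues: λₙ = 2.4137n²π²/1.7232² - 10.6.
First three modes:
  n=1: λ₁ = 2.4137π²/1.7232² - 10.6 ≈ -2.577
  n=2: λ₂ = 9.6548π²/1.7232² - 10.6 ≈ 21.49
  n=3: λ₃ = 21.7233π²/1.7232² - 10.6 ≈ 61.603
Since 2.4137π²/1.7232² ≈ 8.023 < 10.6, λ₁ < 0.
The n=1 mode grows fastest (−λₙ is largest for n=1) → dominates.
Asymptotic: θ ~ c₁ sin(πx/1.7232) e^{2.577t} (exponential growth at rate −λ₁ ≈ 2.577).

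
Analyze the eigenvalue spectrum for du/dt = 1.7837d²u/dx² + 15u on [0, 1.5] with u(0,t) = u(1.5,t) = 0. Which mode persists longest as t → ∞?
Eigenvalues: λₙ = 1.7837n²π²/1.5² - 15.
First three modes:
  n=1: λ₁ = 1.7837π²/1.5² - 15 ≈ -7.176
  n=2: λ₂ = 7.1348π²/1.5² - 15 ≈ 16.297
  n=3: λ₃ = 16.0533π²/1.5² - 15 ≈ 55.418
Since 1.7837π²/1.5² ≈ 7.824 < 15, λ₁ < 0.
The n=1 mode grows fastest (−λₙ is largest for n=1) → dominates.
Asymptotic: u ~ c₁ sin(πx/1.5) e^{7.176t} (exponential growth at rate −λ₁ ≈ 7.176).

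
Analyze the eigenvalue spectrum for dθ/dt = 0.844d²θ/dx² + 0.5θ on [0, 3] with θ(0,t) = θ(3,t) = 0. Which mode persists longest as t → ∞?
Eigenvalues: λₙ = 0.844n²π²/3² - 0.5.
First three modes:
  n=1: λ₁ = 0.844π²/3² - 0.5 ≈ 0.426
  n=2: λ₂ = 3.376π²/3² - 0.5 ≈ 3.202
  n=3: λ₃ = 7.596π²/3² - 0.5 ≈ 7.83
Since 0.844π²/3² ≈ 0.926 > 0.5, all λₙ > 0.
The n=1 mode decays slowest → dominates as t → ∞.
Asymptotic: θ ~ c₁ sin(πx/3) e^{-λ₁t} with decay rate λ₁ ≈ 0.426.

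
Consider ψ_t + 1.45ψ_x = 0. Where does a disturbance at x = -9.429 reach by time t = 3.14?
At x = -4.876. The characteristic carries data from (-9.429, 0) to (-4.876, 3.14).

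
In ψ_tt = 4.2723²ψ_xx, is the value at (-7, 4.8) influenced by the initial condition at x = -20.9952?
Yes. The domain of dependence is [-27.50704, 13.50704], and -20.9952 ∈ [-27.50704, 13.50704].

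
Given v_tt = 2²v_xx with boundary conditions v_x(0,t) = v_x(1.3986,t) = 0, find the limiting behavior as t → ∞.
v oscillates about a mean that drifts linearly in t (generically unbounded; no decay). There is no damping, so the nonconstant modes persist as standing waves (energy conserved, no decay). But with Neumann conditions at both ends the constant mode has eigenvalue 0: the spatial mean M(t) of v satisfies M'' = 0, so M(t) = M(0) + M'(0)·t. Unless the initial velocity has zero mean (∫v_t(x,0)dx = 0), the solution grows linearly in t (unbounded, though not exponentially); if it does have zero mean, the solution stays bounded and simply oscillates.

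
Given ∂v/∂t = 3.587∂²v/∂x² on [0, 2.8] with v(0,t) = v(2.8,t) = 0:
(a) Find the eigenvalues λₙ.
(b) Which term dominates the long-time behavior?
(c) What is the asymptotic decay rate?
Eigenvalues: λₙ = 3.587n²π²/2.8².
First three modes:
  n=1: λ₁ = 3.587π²/2.8² ≈ 4.516
  n=2: λ₂ = 14.348π²/2.8² ≈ 18.062 (4× faster decay)
  n=3: λ₃ = 32.283π²/2.8² ≈ 40.64 (9× faster decay)
As t → ∞, higher modes decay exponentially faster. The n=1 mode dominates: v ~ c₁ sin(πx/2.8) e^{-λ₁t}.
Decay rate: λ₁ = 3.587π²/2.8² ≈ 4.516.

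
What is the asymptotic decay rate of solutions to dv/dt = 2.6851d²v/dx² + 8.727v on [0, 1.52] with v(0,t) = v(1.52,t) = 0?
Eigenvalues: λₙ = 2.6851n²π²/1.52² - 8.727.
First three modes:
  n=1: λ₁ = 2.6851π²/1.52² - 8.727 ≈ 2.743
  n=2: λ₂ = 10.7404π²/1.52² - 8.727 ≈ 37.154
  n=3: λ₃ = 24.1659π²/1.52² - 8.727 ≈ 94.505
Since 2.6851π²/1.52² ≈ 11.47 > 8.727, all λₙ > 0.
The n=1 mode decays slowest → dominates as t → ∞.
Asymptotic: v ~ c₁ sin(πx/1.52) e^{-λ₁t} with decay rate λ₁ ≈ 2.743.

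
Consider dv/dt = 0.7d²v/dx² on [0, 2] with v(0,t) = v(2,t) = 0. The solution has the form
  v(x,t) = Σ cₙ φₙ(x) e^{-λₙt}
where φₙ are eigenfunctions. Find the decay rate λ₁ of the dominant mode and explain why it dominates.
Eigenvalues: λₙ = 0.7n²π²/2².
First three modes:
  n=1: λ₁ = 0.7π²/2² ≈ 1.727
  n=2: λ₂ = 2.8π²/2² ≈ 6.909 (4× faster decay)
  n=3: λ₃ = 6.3π²/2² ≈ 15.545 (9× faster decay)
As t → ∞, higher modes decay exponentially faster. The n=1 mode dominates: v ~ c₁ sin(πx/2) e^{-λ₁t}.
Decay rate: λ₁ = 0.7π²/2² ≈ 1.727.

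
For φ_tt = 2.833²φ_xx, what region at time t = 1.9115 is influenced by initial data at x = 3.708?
Domain of influence: [-1.7072795, 9.1232795]. Data at x = 3.708 spreads outward at speed 2.833.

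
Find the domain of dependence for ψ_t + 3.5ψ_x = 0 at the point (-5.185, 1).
A single point: x = -8.685. The characteristic through (-5.185, 1) is x - 3.5t = const, so x = -5.185 - 3.5·1 = -8.685.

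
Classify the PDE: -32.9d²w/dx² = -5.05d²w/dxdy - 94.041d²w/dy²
Rewriting in standard form: -32.9d²w/dx² + 5.05d²w/dxdy + 94.041d²w/dy² = 0. A = -32.9, B = 5.05, C = 94.041. Discriminant B² - 4AC = 12401.2981. Since 12401.2981 > 0, hyperbolic.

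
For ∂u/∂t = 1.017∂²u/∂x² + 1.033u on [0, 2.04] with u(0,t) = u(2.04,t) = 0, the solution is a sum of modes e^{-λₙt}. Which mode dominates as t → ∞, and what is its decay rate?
Eigenvalues: λₙ = 1.017n²π²/2.04² - 1.033.
First three modes:
  n=1: λ₁ = 1.017π²/2.04² - 1.033 ≈ 1.379
  n=2: λ₂ = 4.068π²/2.04² - 1.033 ≈ 8.615
  n=3: λ₃ = 9.153π²/2.04² - 1.033 ≈ 20.674
Since 1.017π²/2.04² ≈ 2.412 > 1.033, all λₙ > 0.
The n=1 mode decays slowest → dominates as t → ∞.
Asymptotic: u ~ c₁ sin(πx/2.04) e^{-λ₁t} with decay rate λ₁ ≈ 1.379.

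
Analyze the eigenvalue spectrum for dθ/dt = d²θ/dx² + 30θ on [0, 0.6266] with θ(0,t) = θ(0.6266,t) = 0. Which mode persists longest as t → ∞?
Eigenvalues: λₙ = n²π²/0.6266² - 30.
First three modes:
  n=1: λ₁ = π²/0.6266² - 30 ≈ -4.863
  n=2: λ₂ = 4π²/0.6266² - 30 ≈ 70.549
  n=3: λ₃ = 9π²/0.6266² - 30 ≈ 196.236
Since π²/0.6266² ≈ 25.137 < 30, λ₁ < 0.
The n=1 mode grows fastest (−λₙ is largest for n=1) → dominates.
Asymptotic: θ ~ c₁ sin(πx/0.6266) e^{4.863t} (exponential growth at rate −λ₁ ≈ 4.863).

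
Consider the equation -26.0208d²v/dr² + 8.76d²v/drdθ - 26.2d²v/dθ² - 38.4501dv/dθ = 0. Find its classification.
Elliptic. (A = -26.0208, B = 8.76, C = -26.2 gives B² - 4AC = -2650.24224.)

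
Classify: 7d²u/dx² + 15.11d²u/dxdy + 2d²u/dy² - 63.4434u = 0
Hyperbolic (discriminant = 172.3121).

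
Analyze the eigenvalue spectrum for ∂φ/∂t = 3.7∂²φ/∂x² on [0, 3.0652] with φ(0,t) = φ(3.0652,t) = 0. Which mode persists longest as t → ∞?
Eigenvalues: λₙ = 3.7n²π²/3.0652².
First three modes:
  n=1: λ₁ = 3.7π²/3.0652² ≈ 3.887
  n=2: λ₂ = 14.8π²/3.0652² ≈ 15.547 (4× faster decay)
  n=3: λ₃ = 33.3π²/3.0652² ≈ 34.981 (9× faster decay)
As t → ∞, higher modes decay exponentially faster. The n=1 mode dominates: φ ~ c₁ sin(πx/3.0652) e^{-λ₁t}.
Decay rate: λ₁ = 3.7π²/3.0652² ≈ 3.887.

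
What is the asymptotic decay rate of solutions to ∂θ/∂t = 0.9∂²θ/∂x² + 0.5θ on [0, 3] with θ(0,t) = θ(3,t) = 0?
Eigenvalues: λₙ = 0.9n²π²/3² - 0.5.
First three modes:
  n=1: λ₁ = 0.9π²/3² - 0.5 ≈ 0.487
  n=2: λ₂ = 3.6π²/3² - 0.5 ≈ 3.448
  n=3: λ₃ = 8.1π²/3² - 0.5 ≈ 8.383
Since 0.9π²/3² ≈ 0.987 > 0.5, all λₙ > 0.
The n=1 mode decays slowest → dominates as t → ∞.
Asymptotic: θ ~ c₁ sin(πx/3) e^{-λ₁t} with decay rate λ₁ ≈ 0.487.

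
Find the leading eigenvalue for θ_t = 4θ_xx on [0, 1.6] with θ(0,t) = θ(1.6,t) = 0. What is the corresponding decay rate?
Eigenvalues: λₙ = 4n²π²/1.6².
First three modes:
  n=1: λ₁ = 4π²/1.6² ≈ 15.421
  n=2: λ₂ = 16π²/1.6² ≈ 61.685 (4× faster decay)
  n=3: λ₃ = 36π²/1.6² ≈ 138.791 (9× faster decay)
As t → ∞, higher modes decay exponentially faster. The n=1 mode dominates: θ ~ c₁ sin(πx/1.6) e^{-λ₁t}.
Decay rate: λ₁ = 4π²/1.6² ≈ 15.421.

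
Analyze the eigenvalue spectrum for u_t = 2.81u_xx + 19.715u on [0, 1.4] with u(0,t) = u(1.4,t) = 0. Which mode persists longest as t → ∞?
Eigenvalues: λₙ = 2.81n²π²/1.4² - 19.715.
First three modes:
  n=1: λ₁ = 2.81π²/1.4² - 19.715 ≈ -5.565
  n=2: λ₂ = 11.24π²/1.4² - 19.715 ≈ 36.884
  n=3: λ₃ = 25.29π²/1.4² - 19.715 ≈ 107.633
Since 2.81π²/1.4² ≈ 14.15 < 19.715, λ₁ < 0.
The n=1 mode grows fastest (−λₙ is largest for n=1) → dominates.
Asymptotic: u ~ c₁ sin(πx/1.4) e^{5.565t} (exponential growth at rate −λ₁ ≈ 5.565).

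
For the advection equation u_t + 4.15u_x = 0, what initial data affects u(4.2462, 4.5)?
A single point: x = -14.4288. The characteristic through (4.2462, 4.5) is x - 4.15t = const, so x = 4.2462 - 4.15·4.5 = -14.4288.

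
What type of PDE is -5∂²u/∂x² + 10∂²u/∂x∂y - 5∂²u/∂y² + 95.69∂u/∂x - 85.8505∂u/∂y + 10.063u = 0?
With A = -5, B = 10, C = -5, the discriminant is 0. This is a parabolic PDE.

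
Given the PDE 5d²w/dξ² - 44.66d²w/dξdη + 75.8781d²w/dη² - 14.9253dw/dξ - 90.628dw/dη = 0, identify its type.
The second-order coefficients are A = 5, B = -44.66, C = 75.8781. Since B² - 4AC = 476.9536 > 0, this is a hyperbolic PDE.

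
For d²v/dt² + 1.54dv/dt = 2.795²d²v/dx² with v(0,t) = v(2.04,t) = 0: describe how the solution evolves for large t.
v → 0. Damping (γ=1.54) dissipates energy; oscillations decay exponentially.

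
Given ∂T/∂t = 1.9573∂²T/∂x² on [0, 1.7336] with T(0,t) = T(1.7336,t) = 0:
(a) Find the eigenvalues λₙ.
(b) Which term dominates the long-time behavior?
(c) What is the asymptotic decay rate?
Eigenvalues: λₙ = 1.9573n²π²/1.7336².
First three modes:
  n=1: λ₁ = 1.9573π²/1.7336² ≈ 6.428
  n=2: λ₂ = 7.8292π²/1.7336² ≈ 25.711 (4× faster decay)
  n=3: λ₃ = 17.6157π²/1.7336² ≈ 57.85 (9× faster decay)
As t → ∞, higher modes decay exponentially faster. The n=1 mode dominates: T ~ c₁ sin(πx/1.7336) e^{-λ₁t}.
Decay rate: λ₁ = 1.9573π²/1.7336² ≈ 6.428.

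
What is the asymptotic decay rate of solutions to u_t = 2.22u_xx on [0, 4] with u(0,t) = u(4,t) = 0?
Eigenvalues: λₙ = 2.22n²π²/4².
First three modes:
  n=1: λ₁ = 2.22π²/4² ≈ 1.369
  n=2: λ₂ = 8.88π²/4² ≈ 5.478 (4× faster decay)
  n=3: λ₃ = 19.98π²/4² ≈ 12.325 (9× faster decay)
As t → ∞, higher modes decay exponentially faster. The n=1 mode dominates: u ~ c₁ sin(πx/4) e^{-λ₁t}.
Decay rate: λ₁ = 2.22π²/4² ≈ 1.369.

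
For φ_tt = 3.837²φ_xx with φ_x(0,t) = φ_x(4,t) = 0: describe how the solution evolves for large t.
φ oscillates about a mean that drifts linearly in t (generically unbounded; no decay). There is no damping, so the nonconstant modes persist as standing waves (energy conserved, no decay). But with Neumann conditions at both ends the constant mode has eigenvalue 0: the spatial mean M(t) of φ satisfies M'' = 0, so M(t) = M(0) + M'(0)·t. Unless the initial velocity has zero mean (∫φ_t(x,0)dx = 0), the solution grows linearly in t (unbounded, though not exponentially); if it does have zero mean, the solution stays bounded and simply oscillates.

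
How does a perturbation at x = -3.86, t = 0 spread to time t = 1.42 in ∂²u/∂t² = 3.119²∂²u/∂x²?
Domain of influence: [-8.28898, 0.56898]. Data at x = -3.86 spreads outward at speed 3.119.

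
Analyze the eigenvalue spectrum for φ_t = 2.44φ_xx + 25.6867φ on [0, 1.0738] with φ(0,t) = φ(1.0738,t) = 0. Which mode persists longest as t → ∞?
Eigenvalues: λₙ = 2.44n²π²/1.0738² - 25.6867.
First three modes:
  n=1: λ₁ = 2.44π²/1.0738² - 25.6867 ≈ -4.801
  n=2: λ₂ = 9.76π²/1.0738² - 25.6867 ≈ 57.855
  n=3: λ₃ = 21.96π²/1.0738² - 25.6867 ≈ 162.282
Since 2.44π²/1.0738² ≈ 20.885 < 25.6867, λ₁ < 0.
The n=1 mode grows fastest (−λₙ is largest for n=1) → dominates.
Asymptotic: φ ~ c₁ sin(πx/1.0738) e^{4.801t} (exponential growth at rate −λ₁ ≈ 4.801).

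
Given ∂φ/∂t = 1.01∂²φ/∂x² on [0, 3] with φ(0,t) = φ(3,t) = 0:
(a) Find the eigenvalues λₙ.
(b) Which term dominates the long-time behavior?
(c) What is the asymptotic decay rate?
Eigenvalues: λₙ = 1.01n²π²/3².
First three modes:
  n=1: λ₁ = 1.01π²/3² ≈ 1.108
  n=2: λ₂ = 4.04π²/3² ≈ 4.43 (4× faster decay)
  n=3: λ₃ = 9.09π²/3² ≈ 9.968 (9× faster decay)
As t → ∞, higher modes decay exponentially faster. The n=1 mode dominates: φ ~ c₁ sin(πx/3) e^{-λ₁t}.
Decay rate: λ₁ = 1.01π²/3² ≈ 1.108.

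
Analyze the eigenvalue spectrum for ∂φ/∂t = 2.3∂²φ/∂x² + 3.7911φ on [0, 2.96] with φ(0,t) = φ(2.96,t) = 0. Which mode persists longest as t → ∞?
Eigenvalues: λₙ = 2.3n²π²/2.96² - 3.7911.
First three modes:
  n=1: λ₁ = 2.3π²/2.96² - 3.7911 ≈ -1.2
  n=2: λ₂ = 9.2π²/2.96² - 3.7911 ≈ 6.572
  n=3: λ₃ = 20.7π²/2.96² - 3.7911 ≈ 19.527
Since 2.3π²/2.96² ≈ 2.591 < 3.7911, λ₁ < 0.
The n=1 mode grows fastest (−λₙ is largest for n=1) → dominates.
Asymptotic: φ ~ c₁ sin(πx/2.96) e^{1.2t} (exponential growth at rate −λ₁ ≈ 1.2).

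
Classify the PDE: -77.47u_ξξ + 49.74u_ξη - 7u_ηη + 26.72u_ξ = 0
A = -77.47, B = 49.74, C = -7. Discriminant B² - 4AC = 304.9076. Since 304.9076 > 0, hyperbolic.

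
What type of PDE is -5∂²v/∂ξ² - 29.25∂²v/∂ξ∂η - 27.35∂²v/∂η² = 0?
With A = -5, B = -29.25, C = -27.35, the discriminant is 308.5625. This is a hyperbolic PDE.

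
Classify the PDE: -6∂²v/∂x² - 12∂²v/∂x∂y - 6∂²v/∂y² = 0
A = -6, B = -12, C = -6. Discriminant B² - 4AC = 0. Since 0 = 0, parabolic.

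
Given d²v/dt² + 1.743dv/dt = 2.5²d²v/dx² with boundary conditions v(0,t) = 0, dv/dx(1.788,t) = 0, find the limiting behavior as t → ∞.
v → 0. Damping (γ=1.743) dissipates energy; oscillations decay exponentially.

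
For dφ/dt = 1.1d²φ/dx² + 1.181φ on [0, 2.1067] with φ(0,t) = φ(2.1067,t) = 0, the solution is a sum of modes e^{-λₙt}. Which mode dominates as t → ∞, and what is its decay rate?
Eigenvalues: λₙ = 1.1n²π²/2.1067² - 1.181.
First three modes:
  n=1: λ₁ = 1.1π²/2.1067² - 1.181 ≈ 1.265
  n=2: λ₂ = 4.4π²/2.1067² - 1.181 ≈ 8.604
  n=3: λ₃ = 9.9π²/2.1067² - 1.181 ≈ 20.835
Since 1.1π²/2.1067² ≈ 2.446 > 1.181, all λₙ > 0.
The n=1 mode decays slowest → dominates as t → ∞.
Asymptotic: φ ~ c₁ sin(πx/2.1067) e^{-λ₁t} with decay rate λ₁ ≈ 1.265.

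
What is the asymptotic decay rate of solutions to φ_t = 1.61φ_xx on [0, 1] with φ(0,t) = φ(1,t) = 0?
Eigenvalues: λₙ = 1.61n²π².
First three modes:
  n=1: λ₁ = 1.61π² ≈ 15.89
  n=2: λ₂ = 6.44π² ≈ 63.56 (4× faster decay)
  n=3: λ₃ = 14.49π² ≈ 143.011 (9× faster decay)
As t → ∞, higher modes decay exponentially faster. The n=1 mode dominates: φ ~ c₁ sin(πx) e^{-λ₁t}.
Decay rate: λ₁ = 1.61π² ≈ 15.89.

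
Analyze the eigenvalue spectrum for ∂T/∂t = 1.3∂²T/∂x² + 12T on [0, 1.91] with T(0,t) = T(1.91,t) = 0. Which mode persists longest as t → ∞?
Eigenvalues: λₙ = 1.3n²π²/1.91² - 12.
First three modes:
  n=1: λ₁ = 1.3π²/1.91² - 12 ≈ -8.483
  n=2: λ₂ = 5.2π²/1.91² - 12 ≈ 2.068
  n=3: λ₃ = 11.7π²/1.91² - 12 ≈ 19.653
Since 1.3π²/1.91² ≈ 3.517 < 12, λ₁ < 0.
The n=1 mode grows fastest (−λₙ is largest for n=1) → dominates.
Asymptotic: T ~ c₁ sin(πx/1.91) e^{8.483t} (exponential growth at rate −λ₁ ≈ 8.483).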